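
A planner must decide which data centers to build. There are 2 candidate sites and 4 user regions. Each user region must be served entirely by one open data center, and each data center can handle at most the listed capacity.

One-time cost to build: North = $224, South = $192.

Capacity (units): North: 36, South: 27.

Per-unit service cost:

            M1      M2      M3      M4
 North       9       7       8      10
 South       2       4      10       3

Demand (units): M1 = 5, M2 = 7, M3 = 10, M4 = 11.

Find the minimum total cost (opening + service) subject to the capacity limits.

Minimum total cost: 508

Open {North}: M1→North 9·5=45, M2→North 7·7=49, M3→North 8·10=80, M4→North 10·11=110.
Loads: North carries 33/36. Service 284; fixed 224; total 508.
Next best feasible plan costs 567.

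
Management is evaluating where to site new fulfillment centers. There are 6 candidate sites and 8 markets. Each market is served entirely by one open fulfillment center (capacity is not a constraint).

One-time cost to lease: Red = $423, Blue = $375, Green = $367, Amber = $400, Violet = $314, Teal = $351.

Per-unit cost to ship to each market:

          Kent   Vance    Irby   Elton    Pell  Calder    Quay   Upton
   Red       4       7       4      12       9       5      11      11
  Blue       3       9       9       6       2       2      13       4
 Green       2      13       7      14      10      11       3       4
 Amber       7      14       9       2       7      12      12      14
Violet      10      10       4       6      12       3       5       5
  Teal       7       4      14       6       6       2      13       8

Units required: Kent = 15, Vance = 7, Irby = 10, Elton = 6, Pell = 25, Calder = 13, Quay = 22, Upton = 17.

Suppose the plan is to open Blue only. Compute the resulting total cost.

Each market is assigned to its cheapest site among the open ones.
{Blue}: Kent→Blue 3·15=45, Vance→Blue 9·7=63, Irby→Blue 9·10=90, Elton→Blue 6·6=36, Pell→Blue 2·25=50, Calder→Blue 2·13=26, Quay→Blue 13·22=286, Upton→Blue 4·17=68. Service 664; fixed 375; total 1039.

Total cost: 1039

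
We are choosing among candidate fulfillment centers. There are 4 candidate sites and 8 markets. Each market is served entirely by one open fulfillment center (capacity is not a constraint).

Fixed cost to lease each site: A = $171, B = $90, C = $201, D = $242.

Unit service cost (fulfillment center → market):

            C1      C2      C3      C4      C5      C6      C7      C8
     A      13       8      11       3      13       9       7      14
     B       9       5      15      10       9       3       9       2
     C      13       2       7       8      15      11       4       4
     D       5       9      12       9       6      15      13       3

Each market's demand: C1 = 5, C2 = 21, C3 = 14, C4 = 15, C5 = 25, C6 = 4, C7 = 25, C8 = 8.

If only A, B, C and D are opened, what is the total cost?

Each market is assigned to its cheapest site among the open ones.
{A, B, C, D}: C1→D 5·5=25, C2→C 2·21=42, C3→C 7·14=98, C4→A 3·15=45, C5→D 6·25=150, C6→B 3·4=12, C7→C 4·25=100, C8→B 2·8=16. Service 488; fixed 704; total 1192.

Total cost: 1192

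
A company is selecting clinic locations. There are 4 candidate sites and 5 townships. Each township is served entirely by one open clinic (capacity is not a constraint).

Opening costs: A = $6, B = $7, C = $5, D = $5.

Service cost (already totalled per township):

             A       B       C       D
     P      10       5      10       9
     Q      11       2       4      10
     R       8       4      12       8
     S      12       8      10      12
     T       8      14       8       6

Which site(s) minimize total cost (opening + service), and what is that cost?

Open B and D; minimum total cost 37.

For any fixed open set, each township goes to its cheapest open site; total = fixed + service.
{B, D}: P→B 5, Q→B 2, R→B 4, S→B 8, T→D 6. Service 25; fixed 12; total 37.
{B, C}: service 27 + fixed 12 = 39
{A, B}: P→B 5, Q→B 2, R→B 4, S→B 8, T→A 8. Service 27; fixed 13; total 40.
{A, B, C, D}: service 25 + fixed 23 = 48
(All 15 nonempty subsets were checked; B and D is lowest.)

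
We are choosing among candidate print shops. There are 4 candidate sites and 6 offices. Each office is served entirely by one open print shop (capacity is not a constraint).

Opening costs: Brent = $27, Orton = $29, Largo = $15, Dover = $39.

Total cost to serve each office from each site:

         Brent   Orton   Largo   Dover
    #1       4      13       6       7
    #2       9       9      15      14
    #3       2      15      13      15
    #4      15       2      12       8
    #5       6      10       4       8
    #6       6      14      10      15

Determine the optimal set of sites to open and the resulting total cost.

For any fixed open set, each office goes to its cheapest open site; total = fixed + service.
{Brent}: #1→Brent 4, #2→Brent 9, #3→Brent 2, #4→Brent 15, #5→Brent 6, #6→Brent 6. Service 42; fixed 27; total 69.
{Largo}: service 60 + fixed 15 = 75
{Brent, Largo}: service 37 + fixed 42 = 79
{Brent, Orton, Largo, Dover}: service 27 + fixed 110 = 137
No other subset beats 69.

Open Brent only; minimum total cost 69.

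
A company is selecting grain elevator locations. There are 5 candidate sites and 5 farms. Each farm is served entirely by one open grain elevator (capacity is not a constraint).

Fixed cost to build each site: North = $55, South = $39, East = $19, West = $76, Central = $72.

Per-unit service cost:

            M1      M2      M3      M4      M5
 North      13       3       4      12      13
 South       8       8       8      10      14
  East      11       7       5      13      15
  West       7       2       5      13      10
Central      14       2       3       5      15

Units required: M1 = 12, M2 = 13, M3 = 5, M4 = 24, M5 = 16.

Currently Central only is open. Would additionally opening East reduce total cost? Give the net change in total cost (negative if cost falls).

Yes — net change −17 (cost falls by 17).

Current service cost with {Central}: 569.
Adding East: each farm re-picks its cheapest; new service cost 533, saving 36.
Extra fixed cost: 19. Net change = 19 − 36 = -17.
(Totals: 641 → 624.)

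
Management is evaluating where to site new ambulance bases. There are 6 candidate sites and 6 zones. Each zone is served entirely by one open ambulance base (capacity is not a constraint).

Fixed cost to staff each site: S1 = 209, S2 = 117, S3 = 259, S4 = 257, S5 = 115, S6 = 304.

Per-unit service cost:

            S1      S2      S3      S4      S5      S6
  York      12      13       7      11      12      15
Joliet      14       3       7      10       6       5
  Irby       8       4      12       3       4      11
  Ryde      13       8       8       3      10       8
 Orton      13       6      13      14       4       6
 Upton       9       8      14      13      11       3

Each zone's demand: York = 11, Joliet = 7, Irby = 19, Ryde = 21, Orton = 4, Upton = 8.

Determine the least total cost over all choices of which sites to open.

For any fixed open set, each zone goes to its cheapest open site; total = fixed + service.
{S2}: York→S2 13·11=143, Joliet→S2 3·7=21, Irby→S2 4·19=76, Ryde→S2 8·21=168, Orton→S2 6·4=24, Upton→S2 8·8=64. Service 496; fixed 117; total 613.
{S5}: service 564 + fixed 115 = 679
{S2, S5}: York→S5 12·11=132, Joliet→S2 3·7=21, Irby→S2 4·19=76, Ryde→S2 8·21=168, Orton→S5 4·4=16, Upton→S2 8·8=64. Service 477; fixed 232; total 709.
{S1, S2, S3, S4, S5, S6}: York→S3 7·11=77, Joliet→S2 3·7=21, Irby→S4 3·19=57, Ryde→S4 3·21=63, Orton→S5 4·4=16, Upton→S6 3·8=24. Service 258; fixed 1261; total 1519.
No other subset beats 613.

Minimum total cost: 613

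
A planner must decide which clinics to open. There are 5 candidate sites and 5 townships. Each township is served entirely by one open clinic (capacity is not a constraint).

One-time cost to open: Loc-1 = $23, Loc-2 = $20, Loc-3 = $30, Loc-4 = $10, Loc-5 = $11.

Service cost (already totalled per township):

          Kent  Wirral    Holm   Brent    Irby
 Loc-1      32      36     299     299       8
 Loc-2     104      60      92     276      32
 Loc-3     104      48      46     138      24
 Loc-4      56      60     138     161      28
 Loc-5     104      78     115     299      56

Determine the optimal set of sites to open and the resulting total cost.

Open Loc-1 and Loc-3; minimum total cost 313.

For any fixed open set, each township goes to its cheapest open site; total = fixed + service.
{Loc-1, Loc-3}: Kent→Loc-1 32, Wirral→Loc-1 36, Holm→Loc-3 46, Brent→Loc-3 138, Irby→Loc-1 8. Service 260; fixed 53; total 313.
{Loc-1, Loc-3, Loc-4}: service 260 + fixed 63 = 323
{Loc-1, Loc-3, Loc-5}: service 260 + fixed 64 = 324
{Loc-1, Loc-2, Loc-3, Loc-4, Loc-5}: service 260 + fixed 94 = 354
No other subset beats 313.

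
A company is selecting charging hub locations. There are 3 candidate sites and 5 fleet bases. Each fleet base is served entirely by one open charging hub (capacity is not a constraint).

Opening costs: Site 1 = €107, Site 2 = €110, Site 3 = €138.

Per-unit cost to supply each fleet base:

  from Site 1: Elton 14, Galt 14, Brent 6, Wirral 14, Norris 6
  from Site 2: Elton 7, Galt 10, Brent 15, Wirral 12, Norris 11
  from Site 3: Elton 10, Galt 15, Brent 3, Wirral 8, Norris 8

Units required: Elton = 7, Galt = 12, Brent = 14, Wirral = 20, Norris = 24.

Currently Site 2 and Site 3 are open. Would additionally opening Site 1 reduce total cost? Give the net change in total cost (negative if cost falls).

No — net change +59 (cost rises by 59).

Current service cost with {Site 2, Site 3}: 563.
Adding Site 1: each fleet base re-picks its cheapest; new service cost 515, saving 48.
Extra fixed cost: 107. Net change = 107 − 48 = 59.
(Totals: 811 → 870.)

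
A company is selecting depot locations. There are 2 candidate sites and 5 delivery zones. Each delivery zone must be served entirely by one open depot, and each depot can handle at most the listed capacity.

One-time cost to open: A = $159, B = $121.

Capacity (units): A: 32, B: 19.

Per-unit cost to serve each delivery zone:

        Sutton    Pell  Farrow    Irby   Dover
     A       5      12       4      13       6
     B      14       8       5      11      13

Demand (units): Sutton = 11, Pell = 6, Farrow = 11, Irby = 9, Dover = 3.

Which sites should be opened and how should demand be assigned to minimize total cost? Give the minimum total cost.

Minimum total cost: 544

Open {A, B}: Sutton→A 5·11=55, Pell→B 8·6=48, Farrow→A 4·11=44, Irby→B 11·9=99, Dover→A 6·3=18.
Loads: A carries 25/32, B carries 15/19. Service 264; fixed 280; total 544.
Next best feasible plan costs 565.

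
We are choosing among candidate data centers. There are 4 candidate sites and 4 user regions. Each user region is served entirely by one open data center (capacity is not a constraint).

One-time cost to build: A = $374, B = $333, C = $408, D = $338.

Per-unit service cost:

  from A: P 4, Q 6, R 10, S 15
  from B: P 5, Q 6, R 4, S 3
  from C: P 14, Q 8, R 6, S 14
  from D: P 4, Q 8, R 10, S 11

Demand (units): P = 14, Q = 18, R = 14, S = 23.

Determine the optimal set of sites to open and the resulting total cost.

For any fixed open set, each user region goes to its cheapest open site; total = fixed + service.
{B}: P→B 5·14=70, Q→B 6·18=108, R→B 4·14=56, S→B 3·23=69. Service 303; fixed 333; total 636.
{D}: service 593 + fixed 338 = 931
{B, D}: service 289 + fixed 671 = 960
{A, B, C, D}: service 289 + fixed 1453 = 1742
No other subset beats 636.

Open B only; minimum total cost 636.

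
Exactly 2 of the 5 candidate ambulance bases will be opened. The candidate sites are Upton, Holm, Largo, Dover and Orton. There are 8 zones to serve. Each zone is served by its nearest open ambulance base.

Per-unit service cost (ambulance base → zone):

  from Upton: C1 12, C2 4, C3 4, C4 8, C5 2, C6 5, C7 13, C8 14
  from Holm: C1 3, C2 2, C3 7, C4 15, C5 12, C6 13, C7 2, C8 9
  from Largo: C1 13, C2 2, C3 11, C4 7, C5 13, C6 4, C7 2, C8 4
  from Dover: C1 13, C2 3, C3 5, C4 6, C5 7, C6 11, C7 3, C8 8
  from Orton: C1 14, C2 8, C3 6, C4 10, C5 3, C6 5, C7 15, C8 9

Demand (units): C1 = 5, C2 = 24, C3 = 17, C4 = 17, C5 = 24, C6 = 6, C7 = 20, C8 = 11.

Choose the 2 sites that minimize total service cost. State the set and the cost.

Choose Upton and Largo; total service cost 451.

With exactly 2 open, each zone uses its cheapest among the chosen.
{Upton, Largo}: C1→Upton 12·5=60, C2→Largo 2·24=48, C3→Upton 4·17=68, C4→Largo 7·17=119, C5→Upton 2·24=48, C6→Largo 4·6=24, C7→Largo 2·20=40, C8→Largo 4·11=44. Service cost 451.
{Upton, Holm}: service cost 484
{Largo, Orton}: service cost 514
Among all 10 size-2 choices, {Upton, Largo} is lowest.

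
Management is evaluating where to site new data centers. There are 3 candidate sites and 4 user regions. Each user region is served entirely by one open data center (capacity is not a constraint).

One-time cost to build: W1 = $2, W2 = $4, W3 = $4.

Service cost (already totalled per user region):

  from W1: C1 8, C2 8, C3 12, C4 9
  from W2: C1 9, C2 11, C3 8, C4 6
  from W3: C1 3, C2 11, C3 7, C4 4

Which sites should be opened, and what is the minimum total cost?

For any fixed open set, each user region goes to its cheapest open site; total = fixed + service.
{W1, W3}: C1→W3 3, C2→W1 8, C3→W3 7, C4→W3 4. Service 22; fixed 6; total 28.
{W3}: C1→W3 3, C2→W3 11, C3→W3 7, C4→W3 4. Service 25; fixed 4; total 29.
{W1, W2, W3}: service 22 + fixed 10 = 32
{W1}: service 37 + fixed 2 = 39
No other subset beats 28.

Open W1 and W3; minimum total cost 28.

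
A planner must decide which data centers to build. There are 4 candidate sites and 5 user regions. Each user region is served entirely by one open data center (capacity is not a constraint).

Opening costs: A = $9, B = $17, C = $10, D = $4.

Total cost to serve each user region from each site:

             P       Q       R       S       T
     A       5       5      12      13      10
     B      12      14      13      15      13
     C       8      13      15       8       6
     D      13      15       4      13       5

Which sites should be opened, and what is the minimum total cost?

For any fixed open set, each user region goes to its cheapest open site; total = fixed + service.
{A, D}: P→A 5, Q→A 5, R→D 4, S→A 13, T→D 5. Service 32; fixed 13; total 45.
{A, C, D}: service 27 + fixed 23 = 50
{C, D}: P→C 8, Q→C 13, R→D 4, S→C 8, T→D 5. Service 38; fixed 14; total 52.
{A, B, C, D}: service 27 + fixed 40 = 67
No other subset beats 45.

Open A and D; minimum total cost 45.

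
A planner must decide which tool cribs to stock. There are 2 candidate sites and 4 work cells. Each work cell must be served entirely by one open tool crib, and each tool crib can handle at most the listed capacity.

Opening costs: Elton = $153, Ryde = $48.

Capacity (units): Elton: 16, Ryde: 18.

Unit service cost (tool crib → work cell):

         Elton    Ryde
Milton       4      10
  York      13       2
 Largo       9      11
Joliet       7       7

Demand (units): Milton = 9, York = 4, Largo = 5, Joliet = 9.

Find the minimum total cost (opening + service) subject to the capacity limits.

Open {Elton, Ryde}: Milton→Elton 4·9=36, York→Ryde 2·4=8, Largo→Elton 9·5=45, Joliet→Ryde 7·9=63.
Loads: Elton carries 14/16, Ryde carries 13/18. Service 152; fixed 201; total 353.
Next best feasible plan costs 363.

Minimum total cost: 353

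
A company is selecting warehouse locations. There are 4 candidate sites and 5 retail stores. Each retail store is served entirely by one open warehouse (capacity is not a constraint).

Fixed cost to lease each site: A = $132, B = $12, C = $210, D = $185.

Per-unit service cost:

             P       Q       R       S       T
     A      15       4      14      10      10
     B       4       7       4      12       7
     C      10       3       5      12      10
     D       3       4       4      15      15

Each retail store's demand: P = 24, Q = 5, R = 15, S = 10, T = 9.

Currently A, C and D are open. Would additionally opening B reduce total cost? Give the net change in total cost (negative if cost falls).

Current service cost with {A, C, D}: 337.
Adding B: each retail store re-picks its cheapest; new service cost 310, saving 27.
Extra fixed cost: 12. Net change = 12 − 27 = -15.
(Totals: 864 → 849.)

Yes — net change −15 (cost falls by 15).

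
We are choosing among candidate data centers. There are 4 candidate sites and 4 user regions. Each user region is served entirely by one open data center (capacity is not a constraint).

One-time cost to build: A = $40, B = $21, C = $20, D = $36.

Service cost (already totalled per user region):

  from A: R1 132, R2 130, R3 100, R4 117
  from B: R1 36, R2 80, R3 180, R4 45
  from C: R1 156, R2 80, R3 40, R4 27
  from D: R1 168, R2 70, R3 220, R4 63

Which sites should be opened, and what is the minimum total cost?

For any fixed open set, each user region goes to its cheapest open site; total = fixed + service.
{B, C}: R1→B 36, R2→B 80, R3→C 40, R4→C 27. Service 183; fixed 41; total 224.
{B, C, D}: service 173 + fixed 77 = 250
{A, B, C}: service 183 + fixed 81 = 264
{A, B, C, D}: service 173 + fixed 117 = 290
No other subset beats 224.

Open B and C; minimum total cost 224.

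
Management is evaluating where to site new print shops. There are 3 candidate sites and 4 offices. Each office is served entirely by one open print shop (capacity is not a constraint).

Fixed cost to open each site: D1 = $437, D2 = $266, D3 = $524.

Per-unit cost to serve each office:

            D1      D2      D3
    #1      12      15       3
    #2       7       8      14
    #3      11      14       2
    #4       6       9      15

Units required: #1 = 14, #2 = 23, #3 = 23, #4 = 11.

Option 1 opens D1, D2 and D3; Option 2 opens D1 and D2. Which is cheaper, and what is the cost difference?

Option 2 is cheaper by 191.

Option 1: {D1, D2, D3}: #1→D3 3·14=42, #2→D1 7·23=161, #3→D3 2·23=46, #4→D1 6·11=66. Service 315; fixed 1227; total 1542.
Option 2: {D1, D2}: #1→D1 12·14=168, #2→D1 7·23=161, #3→D1 11·23=253, #4→D1 6·11=66. Service 648; fixed 703; total 1351.
Difference: |1542 − 1351| = 191.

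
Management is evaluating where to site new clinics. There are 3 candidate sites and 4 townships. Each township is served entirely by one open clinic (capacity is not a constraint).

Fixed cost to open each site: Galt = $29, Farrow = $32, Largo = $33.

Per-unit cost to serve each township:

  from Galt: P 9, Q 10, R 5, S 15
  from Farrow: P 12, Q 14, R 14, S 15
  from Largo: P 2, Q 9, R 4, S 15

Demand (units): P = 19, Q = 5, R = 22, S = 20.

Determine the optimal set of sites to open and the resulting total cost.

Open Largo only; minimum total cost 504.

For any fixed open set, each township goes to its cheapest open site; total = fixed + service.
{Largo}: P→Largo 2·19=38, Q→Largo 9·5=45, R→Largo 4·22=88, S→Largo 15·20=300. Service 471; fixed 33; total 504.
{Galt, Largo}: service 471 + fixed 62 = 533
{Farrow, Largo}: P→Largo 2·19=38, Q→Largo 9·5=45, R→Largo 4·22=88, S→Farrow 15·20=300. Service 471; fixed 65; total 536.
{Galt, Farrow, Largo}: P→Largo 2·19=38, Q→Largo 9·5=45, R→Largo 4·22=88, S→Galt 15·20=300. Service 471; fixed 94; total 565.
No other subset beats 504.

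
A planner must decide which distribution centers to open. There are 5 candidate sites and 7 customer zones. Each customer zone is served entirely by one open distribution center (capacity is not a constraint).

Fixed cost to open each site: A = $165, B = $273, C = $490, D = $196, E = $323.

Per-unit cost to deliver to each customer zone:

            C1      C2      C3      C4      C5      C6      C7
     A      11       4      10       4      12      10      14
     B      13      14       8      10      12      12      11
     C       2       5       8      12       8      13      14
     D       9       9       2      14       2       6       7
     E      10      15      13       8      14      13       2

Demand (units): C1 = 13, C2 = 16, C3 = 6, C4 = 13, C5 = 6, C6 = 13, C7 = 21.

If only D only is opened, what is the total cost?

Total cost: 888

Each customer zone is assigned to its cheapest site among the open ones.
{D}: C1→D 9·13=117, C2→D 9·16=144, C3→D 2·6=12, C4→D 14·13=182, C5→D 2·6=12, C6→D 6·13=78, C7→D 7·21=147. Service 692; fixed 196; total 888.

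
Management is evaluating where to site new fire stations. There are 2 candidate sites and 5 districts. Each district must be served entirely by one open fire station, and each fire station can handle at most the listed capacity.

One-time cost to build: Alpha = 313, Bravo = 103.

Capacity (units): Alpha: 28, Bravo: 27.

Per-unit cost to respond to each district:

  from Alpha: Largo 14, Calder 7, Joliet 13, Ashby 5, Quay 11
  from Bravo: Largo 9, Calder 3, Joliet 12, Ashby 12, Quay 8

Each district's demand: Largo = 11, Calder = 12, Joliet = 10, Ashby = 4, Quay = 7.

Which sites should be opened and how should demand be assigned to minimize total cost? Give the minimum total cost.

Minimum total cost: 778

Open {Alpha, Bravo}: Largo→Bravo 9·11=99, Calder→Bravo 3·12=36, Joliet→Alpha 13·10=130, Ashby→Alpha 5·4=20, Quay→Alpha 11·7=77.
Loads: Alpha carries 21/28, Bravo carries 23/27. Service 362; fixed 416; total 778.
Next best feasible plan costs 805.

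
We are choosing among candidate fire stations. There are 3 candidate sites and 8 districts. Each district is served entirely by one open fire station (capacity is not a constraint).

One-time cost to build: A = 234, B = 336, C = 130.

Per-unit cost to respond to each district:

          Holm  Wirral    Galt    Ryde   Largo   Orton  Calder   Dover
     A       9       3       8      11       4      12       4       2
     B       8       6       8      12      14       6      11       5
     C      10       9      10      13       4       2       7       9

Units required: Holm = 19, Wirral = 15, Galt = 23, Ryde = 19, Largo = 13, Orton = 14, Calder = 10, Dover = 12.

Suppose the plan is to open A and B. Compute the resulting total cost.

Total cost: 1360

Each district is assigned to its cheapest site among the open ones.
{A, B}: Holm→B 8·19=152, Wirral→A 3·15=45, Galt→A 8·23=184, Ryde→A 11·19=209, Largo→A 4·13=52, Orton→B 6·14=84, Calder→A 4·10=40, Dover→A 2·12=24. Service 790; fixed 570; total 1360.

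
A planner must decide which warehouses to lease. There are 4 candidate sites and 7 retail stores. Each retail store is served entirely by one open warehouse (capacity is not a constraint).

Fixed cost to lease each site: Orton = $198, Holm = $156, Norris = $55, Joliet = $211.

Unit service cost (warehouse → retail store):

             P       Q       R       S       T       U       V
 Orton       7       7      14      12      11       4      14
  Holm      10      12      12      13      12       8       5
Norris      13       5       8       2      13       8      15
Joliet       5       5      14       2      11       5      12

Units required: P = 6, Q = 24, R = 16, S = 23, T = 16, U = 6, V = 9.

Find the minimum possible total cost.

Minimum total cost: 818

For any fixed open set, each retail store goes to its cheapest open site; total = fixed + service.
{Norris}: P→Norris 13·6=78, Q→Norris 5·24=120, R→Norris 8·16=128, S→Norris 2·23=46, T→Norris 13·16=208, U→Norris 8·6=48, V→Norris 15·9=135. Service 763; fixed 55; total 818.
{Holm, Norris}: P→Holm 10·6=60, Q→Norris 5·24=120, R→Norris 8·16=128, S→Norris 2·23=46, T→Holm 12·16=192, U→Holm 8·6=48, V→Holm 5·9=45. Service 639; fixed 211; total 850.
{Norris, Joliet}: service 638 + fixed 266 = 904
{Orton, Holm, Norris, Joliet}: service 569 + fixed 620 = 1189
No other subset beats 818.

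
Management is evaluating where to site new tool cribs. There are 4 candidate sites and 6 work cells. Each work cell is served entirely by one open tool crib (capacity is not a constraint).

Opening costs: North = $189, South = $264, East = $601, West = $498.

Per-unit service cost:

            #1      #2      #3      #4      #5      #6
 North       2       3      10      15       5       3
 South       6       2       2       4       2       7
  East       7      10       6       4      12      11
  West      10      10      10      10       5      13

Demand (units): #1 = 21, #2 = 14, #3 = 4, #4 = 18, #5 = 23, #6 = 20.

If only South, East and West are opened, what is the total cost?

Each work cell is assigned to its cheapest site among the open ones.
{South, East, West}: #1→South 6·21=126, #2→South 2·14=28, #3→South 2·4=8, #4→South 4·18=72, #5→South 2·23=46, #6→South 7·20=140. Service 420; fixed 1363; total 1783.

Total cost: 1783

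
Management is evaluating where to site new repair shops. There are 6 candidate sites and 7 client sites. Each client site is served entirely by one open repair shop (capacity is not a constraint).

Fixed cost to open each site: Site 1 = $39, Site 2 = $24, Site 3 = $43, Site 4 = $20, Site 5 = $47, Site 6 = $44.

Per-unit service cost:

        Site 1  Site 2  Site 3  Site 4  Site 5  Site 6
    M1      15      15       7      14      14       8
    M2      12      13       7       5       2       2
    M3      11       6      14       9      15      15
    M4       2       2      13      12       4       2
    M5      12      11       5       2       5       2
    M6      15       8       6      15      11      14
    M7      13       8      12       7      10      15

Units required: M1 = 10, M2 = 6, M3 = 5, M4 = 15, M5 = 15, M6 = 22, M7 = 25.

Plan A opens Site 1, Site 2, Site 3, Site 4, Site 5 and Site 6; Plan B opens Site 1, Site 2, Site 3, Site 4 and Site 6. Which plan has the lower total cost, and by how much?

Plan B is cheaper by 47.

Plan A: {Site 1, Site 2, Site 3, Site 4, Site 5, Site 6}: M1→Site 3 7·10=70, M2→Site 5 2·6=12, M3→Site 2 6·5=30, M4→Site 1 2·15=30, M5→Site 4 2·15=30, M6→Site 3 6·22=132, M7→Site 4 7·25=175. Service 479; fixed 217; total 696.
Plan B: {Site 1, Site 2, Site 3, Site 4, Site 6}: M1→Site 3 7·10=70, M2→Site 6 2·6=12, M3→Site 2 6·5=30, M4→Site 1 2·15=30, M5→Site 4 2·15=30, M6→Site 3 6·22=132, M7→Site 4 7·25=175. Service 479; fixed 170; total 649.
Difference: |696 − 649| = 47.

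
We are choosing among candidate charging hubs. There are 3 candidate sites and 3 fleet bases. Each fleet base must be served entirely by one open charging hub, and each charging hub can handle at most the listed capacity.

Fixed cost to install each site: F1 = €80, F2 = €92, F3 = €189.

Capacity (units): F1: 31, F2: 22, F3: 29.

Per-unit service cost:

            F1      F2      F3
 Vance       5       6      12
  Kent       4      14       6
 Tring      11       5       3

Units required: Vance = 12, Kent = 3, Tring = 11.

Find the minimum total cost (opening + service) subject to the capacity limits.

Minimum total cost: 273

Open {F1}: Vance→F1 5·12=60, Kent→F1 4·3=12, Tring→F1 11·11=121.
Loads: F1 carries 26/31. Service 193; fixed 80; total 273.
Next best feasible plan costs 299.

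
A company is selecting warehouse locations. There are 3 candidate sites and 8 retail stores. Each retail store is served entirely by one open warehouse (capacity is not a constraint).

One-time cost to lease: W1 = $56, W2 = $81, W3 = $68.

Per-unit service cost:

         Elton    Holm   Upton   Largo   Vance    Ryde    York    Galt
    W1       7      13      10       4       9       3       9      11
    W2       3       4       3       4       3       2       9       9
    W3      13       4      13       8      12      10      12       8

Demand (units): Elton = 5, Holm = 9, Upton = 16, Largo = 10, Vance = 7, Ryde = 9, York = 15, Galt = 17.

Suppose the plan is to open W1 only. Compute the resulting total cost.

Total cost: 820

Each retail store is assigned to its cheapest site among the open ones.
{W1}: Elton→W1 7·5=35, Holm→W1 13·9=117, Upton→W1 10·16=160, Largo→W1 4·10=40, Vance→W1 9·7=63, Ryde→W1 3·9=27, York→W1 9·15=135, Galt→W1 11·17=187. Service 764; fixed 56; total 820.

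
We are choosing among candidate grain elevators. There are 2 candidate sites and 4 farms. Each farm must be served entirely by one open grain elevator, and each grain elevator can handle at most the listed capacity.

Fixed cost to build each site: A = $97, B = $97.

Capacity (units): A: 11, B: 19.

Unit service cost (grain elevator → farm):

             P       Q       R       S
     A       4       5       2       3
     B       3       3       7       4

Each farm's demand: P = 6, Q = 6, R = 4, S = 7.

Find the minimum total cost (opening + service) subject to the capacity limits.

Minimum total cost: 259

Open {A, B}: P→B 3·6=18, Q→B 3·6=18, R→A 2·4=8, S→A 3·7=21.
Loads: A carries 11/11, B carries 12/19. Service 65; fixed 194; total 259.
Next best feasible plan costs 266.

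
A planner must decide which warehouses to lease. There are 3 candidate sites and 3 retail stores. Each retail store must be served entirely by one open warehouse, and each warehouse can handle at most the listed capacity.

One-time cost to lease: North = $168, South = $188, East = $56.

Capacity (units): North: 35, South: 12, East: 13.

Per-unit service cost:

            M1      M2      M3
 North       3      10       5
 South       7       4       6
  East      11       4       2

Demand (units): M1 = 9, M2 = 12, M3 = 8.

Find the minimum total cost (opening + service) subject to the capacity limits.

Open {North, East}: M1→North 3·9=27, M2→East 4·12=48, M3→North 5·8=40.
Loads: North carries 17/35, East carries 12/13. Service 115; fixed 224; total 339.
Next best feasible plan costs 355.

Minimum total cost: 339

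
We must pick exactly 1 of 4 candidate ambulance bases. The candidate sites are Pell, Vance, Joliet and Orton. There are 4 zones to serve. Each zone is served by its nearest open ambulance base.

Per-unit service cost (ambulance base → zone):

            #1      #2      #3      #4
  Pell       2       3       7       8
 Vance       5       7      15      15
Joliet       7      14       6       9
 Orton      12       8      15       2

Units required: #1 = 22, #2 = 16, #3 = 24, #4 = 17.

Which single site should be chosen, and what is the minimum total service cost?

Choose Pell only; total service cost 396.

With exactly 1 open, each zone uses its cheapest among the chosen.
{Pell}: #1→Pell 2·22=44, #2→Pell 3·16=48, #3→Pell 7·24=168, #4→Pell 8·17=136. Service cost 396.
{Joliet}: service cost 675
{Orton}: service cost 786
Among all 4 size-1 choices, {Pell} is lowest.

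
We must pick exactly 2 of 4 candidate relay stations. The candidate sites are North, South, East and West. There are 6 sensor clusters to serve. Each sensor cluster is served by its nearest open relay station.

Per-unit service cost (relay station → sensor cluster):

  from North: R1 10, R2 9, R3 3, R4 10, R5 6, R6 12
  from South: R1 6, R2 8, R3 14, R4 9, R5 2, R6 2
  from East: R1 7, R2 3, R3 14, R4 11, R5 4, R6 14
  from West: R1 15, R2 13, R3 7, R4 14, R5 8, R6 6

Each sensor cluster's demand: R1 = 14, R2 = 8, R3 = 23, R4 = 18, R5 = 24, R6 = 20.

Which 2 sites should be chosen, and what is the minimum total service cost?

With exactly 2 open, each sensor cluster uses its cheapest among the chosen.
{North, South}: R1→South 6·14=84, R2→South 8·8=64, R3→North 3·23=69, R4→South 9·18=162, R5→South 2·24=48, R6→South 2·20=40. Service cost 467.
{South, West}: service cost 559
{South, East}: service cost 680
Among all 6 size-2 choices, {North, South} is lowest.

Choose North and South; total service cost 467.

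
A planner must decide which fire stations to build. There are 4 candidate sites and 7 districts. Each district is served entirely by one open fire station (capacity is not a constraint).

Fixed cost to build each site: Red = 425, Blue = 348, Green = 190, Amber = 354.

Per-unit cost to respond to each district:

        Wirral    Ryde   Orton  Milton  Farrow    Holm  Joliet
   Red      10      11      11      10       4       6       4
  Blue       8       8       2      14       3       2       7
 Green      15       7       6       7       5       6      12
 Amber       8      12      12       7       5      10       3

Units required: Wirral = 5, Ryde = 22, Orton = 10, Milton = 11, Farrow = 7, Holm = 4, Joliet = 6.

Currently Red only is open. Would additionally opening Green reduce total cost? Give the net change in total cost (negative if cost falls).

Current service cost with {Red}: 588.
Adding Green: each district re-picks its cheapest; new service cost 417, saving 171.
Extra fixed cost: 190. Net change = 190 − 171 = 19.
(Totals: 1013 → 1032.)

No — net change +19 (cost rises by 19).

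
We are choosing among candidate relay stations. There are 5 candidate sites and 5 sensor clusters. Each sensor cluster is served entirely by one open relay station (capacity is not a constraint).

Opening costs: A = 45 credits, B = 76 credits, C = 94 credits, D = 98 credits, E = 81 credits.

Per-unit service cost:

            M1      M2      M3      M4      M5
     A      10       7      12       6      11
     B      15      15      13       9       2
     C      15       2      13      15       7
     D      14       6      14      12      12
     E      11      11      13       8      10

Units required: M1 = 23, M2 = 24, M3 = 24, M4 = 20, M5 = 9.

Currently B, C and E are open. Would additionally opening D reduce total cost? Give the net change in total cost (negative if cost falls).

No — net change +98 (cost rises by 98).

Current service cost with {B, C, E}: 791.
Adding D: each sensor cluster re-picks its cheapest; new service cost 791, saving 0.
Extra fixed cost: 98. Net change = 98 − 0 = 98.
(Totals: 1042 → 1140.)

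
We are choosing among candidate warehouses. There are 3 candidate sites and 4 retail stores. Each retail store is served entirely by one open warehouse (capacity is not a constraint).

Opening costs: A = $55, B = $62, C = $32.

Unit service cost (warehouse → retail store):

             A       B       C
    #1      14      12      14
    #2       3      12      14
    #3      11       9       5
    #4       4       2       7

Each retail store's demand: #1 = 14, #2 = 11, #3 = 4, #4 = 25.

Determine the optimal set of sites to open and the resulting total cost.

For any fixed open set, each retail store goes to its cheapest open site; total = fixed + service.
{A, B}: #1→B 12·14=168, #2→A 3·11=33, #3→B 9·4=36, #4→B 2·25=50. Service 287; fixed 117; total 404.
{A, B, C}: #1→B 12·14=168, #2→A 3·11=33, #3→C 5·4=20, #4→B 2·25=50. Service 271; fixed 149; total 420.
{A}: service 373 + fixed 55 = 428
{C}: #1→C 14·14=196, #2→C 14·11=154, #3→C 5·4=20, #4→C 7·25=175. Service 545; fixed 32; total 577.
No other subset beats 404.

Open A and B; minimum total cost 404.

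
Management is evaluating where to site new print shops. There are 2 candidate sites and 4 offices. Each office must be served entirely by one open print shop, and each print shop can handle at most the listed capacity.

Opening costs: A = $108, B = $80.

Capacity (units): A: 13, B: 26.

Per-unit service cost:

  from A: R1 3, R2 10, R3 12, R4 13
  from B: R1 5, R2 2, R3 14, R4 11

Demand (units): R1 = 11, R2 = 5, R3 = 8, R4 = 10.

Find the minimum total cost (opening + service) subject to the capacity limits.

Open {A, B}: R1→A 3·11=33, R2→B 2·5=10, R3→B 14·8=112, R4→B 11·10=110.
Loads: A carries 11/13, B carries 23/26. Service 265; fixed 188; total 453.
Next best feasible plan costs 459.

Minimum total cost: 453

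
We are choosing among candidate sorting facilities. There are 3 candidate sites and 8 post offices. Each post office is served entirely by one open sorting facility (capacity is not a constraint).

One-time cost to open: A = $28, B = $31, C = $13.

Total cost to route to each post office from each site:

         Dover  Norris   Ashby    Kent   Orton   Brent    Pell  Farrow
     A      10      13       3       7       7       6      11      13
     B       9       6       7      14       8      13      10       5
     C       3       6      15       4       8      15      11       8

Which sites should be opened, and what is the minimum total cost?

For any fixed open set, each post office goes to its cheapest open site; total = fixed + service.
{C}: Dover→C 3, Norris→C 6, Ashby→C 15, Kent→C 4, Orton→C 8, Brent→C 15, Pell→C 11, Farrow→C 8. Service 70; fixed 13; total 83.
{A, C}: service 48 + fixed 41 = 89
{A}: Dover→A 10, Norris→A 13, Ashby→A 3, Kent→A 7, Orton→A 7, Brent→A 6, Pell→A 11, Farrow→A 13. Service 70; fixed 28; total 98.
{A, B, C}: Dover→C 3, Norris→B 6, Ashby→A 3, Kent→C 4, Orton→A 7, Brent→A 6, Pell→B 10, Farrow→B 5. Service 44; fixed 72; total 116.
No other subset beats 83.

Open C only; minimum total cost 83.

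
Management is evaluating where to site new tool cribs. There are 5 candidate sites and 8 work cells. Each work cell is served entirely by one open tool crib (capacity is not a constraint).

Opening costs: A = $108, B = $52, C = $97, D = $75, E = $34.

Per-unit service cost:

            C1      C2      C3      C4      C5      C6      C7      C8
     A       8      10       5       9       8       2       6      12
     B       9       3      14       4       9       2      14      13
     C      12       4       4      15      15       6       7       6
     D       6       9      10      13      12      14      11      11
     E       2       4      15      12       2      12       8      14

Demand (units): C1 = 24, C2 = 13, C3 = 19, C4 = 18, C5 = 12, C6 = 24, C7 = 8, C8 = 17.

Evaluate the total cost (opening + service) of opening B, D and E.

Total cost: 833

Each work cell is assigned to its cheapest site among the open ones.
{B, D, E}: C1→E 2·24=48, C2→B 3·13=39, C3→D 10·19=190, C4→B 4·18=72, C5→E 2·12=24, C6→B 2·24=48, C7→E 8·8=64, C8→D 11·17=187. Service 672; fixed 161; total 833.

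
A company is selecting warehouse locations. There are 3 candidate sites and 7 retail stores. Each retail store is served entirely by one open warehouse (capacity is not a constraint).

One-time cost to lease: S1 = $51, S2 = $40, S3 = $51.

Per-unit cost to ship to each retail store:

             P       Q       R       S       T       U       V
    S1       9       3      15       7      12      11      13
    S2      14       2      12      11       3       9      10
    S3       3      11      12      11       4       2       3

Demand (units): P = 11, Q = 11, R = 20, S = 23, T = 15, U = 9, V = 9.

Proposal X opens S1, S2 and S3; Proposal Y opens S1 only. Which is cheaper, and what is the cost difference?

Proposal X: {S1, S2, S3}: P→S3 3·11=33, Q→S2 2·11=22, R→S2 12·20=240, S→S1 7·23=161, T→S2 3·15=45, U→S3 2·9=18, V→S3 3·9=27. Service 546; fixed 142; total 688.
Proposal Y: {S1}: P→S1 9·11=99, Q→S1 3·11=33, R→S1 15·20=300, S→S1 7·23=161, T→S1 12·15=180, U→S1 11·9=99, V→S1 13·9=117. Service 989; fixed 51; total 1040.
Difference: |688 − 1040| = 352.

Proposal X is cheaper by 352.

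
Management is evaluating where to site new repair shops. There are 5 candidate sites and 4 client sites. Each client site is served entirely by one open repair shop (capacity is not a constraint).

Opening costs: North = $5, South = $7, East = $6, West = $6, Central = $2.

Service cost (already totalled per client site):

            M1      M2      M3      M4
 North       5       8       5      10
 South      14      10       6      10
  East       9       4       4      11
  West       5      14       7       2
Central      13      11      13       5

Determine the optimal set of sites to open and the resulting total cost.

Open East and West; minimum total cost 27.

For any fixed open set, each client site goes to its cheapest open site; total = fixed + service.
{East, West}: M1→West 5, M2→East 4, M3→East 4, M4→West 2. Service 15; fixed 12; total 27.
{East, West, Central}: service 15 + fixed 14 = 29
{North, Central}: M1→North 5, M2→North 8, M3→North 5, M4→Central 5. Service 23; fixed 7; total 30.
{North, South, East, West, Central}: M1→North 5, M2→East 4, M3→East 4, M4→West 2. Service 15; fixed 26; total 41.
No other subset beats 27.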